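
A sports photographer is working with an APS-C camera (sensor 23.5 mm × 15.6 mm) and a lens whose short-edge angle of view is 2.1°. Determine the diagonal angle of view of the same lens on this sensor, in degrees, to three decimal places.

From the short-edge AOV: f = 15.6 / (2·tan(1.05°)) = 15.6 / 0.03666 ≈ 425.5781 mm.
Sensor diagonal = √(23.5² + 15.6²) = √795.6100 ≈ 28.2066 mm.
Diagonal AOV = 2·arctan(28.2066 / (2 × 425.5781)) = 2·arctan(0.03314) ≈ 3.7961°.

3.796°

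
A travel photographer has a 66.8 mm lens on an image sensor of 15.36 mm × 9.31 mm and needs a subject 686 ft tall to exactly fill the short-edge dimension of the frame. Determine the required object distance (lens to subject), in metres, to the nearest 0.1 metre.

1500.3 m

W: 686 ft × 304.8 mm/ft = 209092.79 mm.
Magnification m = h/W = dᵢ/dₒ; combined with 1/f = 1/dₒ + 1/dᵢ this gives dₒ = f·(1 + W/h).
dₒ = 66.8 mm × (1 + 209093/9.31) = 66.8 × 22459.9466 ≈ 1500324.436 mm = 1500.32 m.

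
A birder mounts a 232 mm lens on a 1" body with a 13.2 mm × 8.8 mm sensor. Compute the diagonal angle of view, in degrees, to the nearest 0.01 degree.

3.92°

Sensor diagonal = √(13.2² + 8.8²) = √251.6800 ≈ 15.8644 mm.
Angle of view α = 2·arctan(d/2f) with d = 15.8644 mm and f = 232 mm.
d/2f = 0.03419; arctan(0.03419) ≈ 1.9582°, so α ≈ 3.9164°.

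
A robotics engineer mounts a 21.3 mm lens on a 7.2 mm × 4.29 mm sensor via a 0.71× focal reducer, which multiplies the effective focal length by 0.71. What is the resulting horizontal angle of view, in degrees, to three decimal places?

Effective focal length f = 21.3 × 0.71 = 15.123 mm.
α = 2·arctan(7.2 / (2 × 15.123)) = 2·arctan(0.23805) ≈ 26.7799°.

26.780°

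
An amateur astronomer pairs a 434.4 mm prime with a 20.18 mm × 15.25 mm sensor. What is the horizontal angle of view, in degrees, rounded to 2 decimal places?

2.66°

Angle of view α = 2·arctan(w/2f) with w = 20.18 mm and f = 434.4 mm.
w/2f = 0.02323; arctan(0.02323) ≈ 1.3306°, so α ≈ 2.6612°.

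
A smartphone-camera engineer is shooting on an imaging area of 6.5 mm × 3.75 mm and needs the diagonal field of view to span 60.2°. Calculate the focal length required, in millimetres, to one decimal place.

Sensor diagonal = √(6.5² + 3.75²) = √56.3125 ≈ 7.5042 mm.
From α = 2·arctan(d/2f) we get f = d / (2·tan(α/2)).
With d = 7.5042 mm and α/2 = 30.1°, tan(α/2) ≈ 0.57968, so f ≈ 7.5042 / 1.15936 ≈ 6.4727 mm.

6.5 mm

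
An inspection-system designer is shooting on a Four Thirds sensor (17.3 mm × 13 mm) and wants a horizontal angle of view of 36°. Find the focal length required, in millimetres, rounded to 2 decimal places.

From α = 2·arctan(w/2f) we get f = w / (2·tan(α/2)).
With w = 17.3 mm and α/2 = 18°, tan(α/2) ≈ 0.32492, so f ≈ 17.3 / 0.64984 ≈ 26.6220 mm.

26.62 mm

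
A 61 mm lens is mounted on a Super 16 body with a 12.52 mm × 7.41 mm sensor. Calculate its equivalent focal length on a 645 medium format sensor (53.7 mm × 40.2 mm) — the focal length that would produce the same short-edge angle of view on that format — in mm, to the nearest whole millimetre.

Equal angle of view means equal height/f ratio, so f₂ = f₁ · (height₂/height₁) = 61 × 40.2/7.41.
f₂ = 61 × 5.42510 ≈ 330.931 mm.

331 mm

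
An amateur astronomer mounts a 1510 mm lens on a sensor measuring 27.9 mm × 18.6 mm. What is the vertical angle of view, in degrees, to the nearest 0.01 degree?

0.71°

Angle of view α = 2·arctan(h/2f) with h = 18.6 mm and f = 1510 mm.
h/2f = 0.00616; arctan(0.00616) ≈ 0.3529°, so α ≈ 0.7058°.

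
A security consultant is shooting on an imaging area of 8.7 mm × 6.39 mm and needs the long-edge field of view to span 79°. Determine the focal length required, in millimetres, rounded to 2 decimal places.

5.28 mm

From α = 2·arctan(w/2f) we get f = w / (2·tan(α/2)).
With w = 8.7 mm and α/2 = 39.5°, tan(α/2) ≈ 0.82434, so f ≈ 8.7 / 1.64867 ≈ 5.2770 mm.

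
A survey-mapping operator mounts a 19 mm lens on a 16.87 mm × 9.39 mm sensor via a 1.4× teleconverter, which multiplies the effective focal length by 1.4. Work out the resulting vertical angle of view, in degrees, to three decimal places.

Effective focal length f = 19 × 1.4 = 26.6 mm.
α = 2·arctan(9.39 / (2 × 26.6)) = 2·arctan(0.17650) ≈ 20.0196°.

20.020°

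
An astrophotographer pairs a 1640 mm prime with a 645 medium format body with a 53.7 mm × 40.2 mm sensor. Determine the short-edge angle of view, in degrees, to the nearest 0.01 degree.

Angle of view α = 2·arctan(h/2f) with h = 40.2 mm and f = 1640 mm.
h/2f = 0.01226; arctan(0.01226) ≈ 0.7022°, so α ≈ 1.4044°.

1.40°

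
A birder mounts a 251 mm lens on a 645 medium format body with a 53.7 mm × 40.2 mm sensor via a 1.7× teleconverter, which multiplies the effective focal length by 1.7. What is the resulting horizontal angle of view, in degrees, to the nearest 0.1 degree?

Effective focal length f = 251 × 1.7 = 426.7 mm.
α = 2·arctan(53.7 / (2 × 426.7)) = 2·arctan(0.06292) ≈ 7.2012°.

7.2°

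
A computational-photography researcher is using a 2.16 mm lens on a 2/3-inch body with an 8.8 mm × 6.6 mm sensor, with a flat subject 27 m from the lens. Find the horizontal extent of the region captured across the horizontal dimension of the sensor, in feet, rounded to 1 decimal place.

dₒ: 27 m = 27000 mm.
Similar triangles through the lens centre give W/dₒ = w/dᵢ; with 1/f = 1/dₒ + 1/dᵢ this gives W = w·(dₒ − f)/f.
W = 8.8 mm × (27000 − 2.16) / 2.16 = 8.8 × 12499.0000 ≈ 109991.200 mm = 109991.200/304.8 ft = 360.864 ft.

360.9 ft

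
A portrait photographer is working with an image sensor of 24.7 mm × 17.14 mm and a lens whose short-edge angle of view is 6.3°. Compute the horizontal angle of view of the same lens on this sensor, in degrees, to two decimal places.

From the short-edge AOV: f = 17.14 / (2·tan(3.15°)) = 17.14 / 0.11007 ≈ 155.7238 mm.
Horizontal AOV = 2·arctan(24.7 / (2 × 155.7238)) = 2·arctan(0.07931) ≈ 9.0689°.

9.07°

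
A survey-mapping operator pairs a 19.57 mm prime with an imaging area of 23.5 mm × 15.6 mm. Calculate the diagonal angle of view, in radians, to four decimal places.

1.2489 rad

Sensor diagonal = √(23.5² + 15.6²) = √795.6100 ≈ 28.2066 mm.
Angle of view α = 2·arctan(d/2f) with d = 28.2066 mm and f = 19.57 mm.
d/2f = 0.72066; arctan(0.72066) ≈ 0.6245 rad, so α ≈ 1.2489 rad.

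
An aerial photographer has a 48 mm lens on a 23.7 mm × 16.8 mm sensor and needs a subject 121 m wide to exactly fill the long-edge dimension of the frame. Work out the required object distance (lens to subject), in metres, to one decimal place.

245.1 m

W: 121 m = 121000 mm.
Magnification m = w/W = dᵢ/dₒ; combined with 1/f = 1/dₒ + 1/dᵢ this gives dₒ = f·(1 + W/w).
dₒ = 48 mm × (1 + 121000/23.7) = 48 × 5106.4852 ≈ 245111.291 mm = 245.111 m.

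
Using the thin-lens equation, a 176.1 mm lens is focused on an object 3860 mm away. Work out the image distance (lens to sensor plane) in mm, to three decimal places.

184.518 mm

1/dᵢ = 1/f − 1/dₒ = 1/176.1 − 1/3860 = 0.0054195 mm⁻¹.
dᵢ = 1/0.0054195 ≈ 184.5180 mm.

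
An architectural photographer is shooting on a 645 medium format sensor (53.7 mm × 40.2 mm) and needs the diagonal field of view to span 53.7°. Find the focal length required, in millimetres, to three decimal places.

Sensor diagonal = √(53.7² + 40.2²) = √4499.7300 ≈ 67.0800 mm.
From α = 2·arctan(d/2f) we get f = d / (2·tan(α/2)).
With d = 67.0800 mm and α/2 = 26.85°, tan(α/2) ≈ 0.50623, so f ≈ 67.0800 / 1.01246 ≈ 66.2542 mm.

66.254 mm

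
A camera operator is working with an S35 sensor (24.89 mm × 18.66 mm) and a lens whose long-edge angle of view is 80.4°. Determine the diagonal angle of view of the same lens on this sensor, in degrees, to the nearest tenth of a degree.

93.1°

From the long-edge AOV: f = 24.89 / (2·tan(40.2°)) = 24.89 / 1.69013 ≈ 14.7267 mm.
Sensor diagonal = √(24.89² + 18.66²) = √967.7077 ≈ 31.1080 mm.
Diagonal AOV = 2·arctan(31.1080 / (2 × 14.7267)) = 2·arctan(1.05618) ≈ 93.1301°.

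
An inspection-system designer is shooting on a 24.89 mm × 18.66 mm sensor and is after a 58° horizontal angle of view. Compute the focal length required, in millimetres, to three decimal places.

From α = 2·arctan(w/2f) we get f = w / (2·tan(α/2)).
With w = 24.89 mm and α/2 = 29°, tan(α/2) ≈ 0.55431, so f ≈ 24.89 / 1.10862 ≈ 22.4514 mm.

22.451 mm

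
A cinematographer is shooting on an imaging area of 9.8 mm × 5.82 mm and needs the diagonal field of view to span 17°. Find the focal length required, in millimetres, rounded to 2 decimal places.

38.13 mm

Sensor diagonal = √(9.8² + 5.82²) = √129.9124 ≈ 11.3979 mm.
From α = 2·arctan(d/2f) we get f = d / (2·tan(α/2)).
With d = 11.3979 mm and α/2 = 8.5°, tan(α/2) ≈ 0.14945, so f ≈ 11.3979 / 0.29890 ≈ 38.1326 mm.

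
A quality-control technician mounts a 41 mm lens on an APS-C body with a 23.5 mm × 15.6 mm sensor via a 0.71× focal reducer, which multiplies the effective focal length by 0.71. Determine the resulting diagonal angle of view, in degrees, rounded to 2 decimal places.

Effective focal length f = 41 × 0.71 = 29.11 mm.
Sensor diagonal = √(23.5² + 15.6²) = √795.6100 ≈ 28.2066 mm.
α = 2·arctan(28.207 / (2 × 29.11)) = 2·arctan(0.48448) ≈ 51.6987°.

51.70°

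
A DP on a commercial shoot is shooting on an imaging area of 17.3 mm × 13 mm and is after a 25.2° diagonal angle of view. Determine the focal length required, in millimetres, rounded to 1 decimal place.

48.4 mm

Sensor diagonal = √(17.3² + 13²) = √468.2900 ≈ 21.6400 mm.
From α = 2·arctan(d/2f) we get f = d / (2·tan(α/2)).
With d = 21.6400 mm and α/2 = 12.6°, tan(α/2) ≈ 0.22353, so f ≈ 21.6400 / 0.44705 ≈ 48.4059 mm.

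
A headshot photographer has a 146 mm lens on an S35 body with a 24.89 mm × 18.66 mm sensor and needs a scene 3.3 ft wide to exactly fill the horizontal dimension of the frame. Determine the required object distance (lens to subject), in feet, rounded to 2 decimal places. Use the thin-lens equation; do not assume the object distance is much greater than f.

W: 3.3 ft × 304.8 mm/ft = 1005.84 mm.
Magnification m = w/W = dᵢ/dₒ; combined with 1/f = 1/dₒ + 1/dᵢ this gives dₒ = f·(1 + W/w).
dₒ = 146 mm × (1 + 1005.84/24.89) = 146 × 41.4114 ≈ 6046.066 mm = 6046.066/304.8 ft = 19.8362 ft.

19.84 ft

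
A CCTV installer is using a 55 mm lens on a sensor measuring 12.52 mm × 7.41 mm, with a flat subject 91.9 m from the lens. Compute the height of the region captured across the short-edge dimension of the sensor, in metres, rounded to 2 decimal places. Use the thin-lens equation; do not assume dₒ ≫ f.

dₒ: 91.9 m = 91900 mm.
Similar triangles through the lens centre give W/dₒ = h/dᵢ; with 1/f = 1/dₒ + 1/dᵢ this gives W = h·(dₒ − f)/f.
W = 7.41 mm × (91900 − 55) / 55 = 7.41 × 1669.9091 ≈ 12374.026 mm = 12.374 m.

12.37 m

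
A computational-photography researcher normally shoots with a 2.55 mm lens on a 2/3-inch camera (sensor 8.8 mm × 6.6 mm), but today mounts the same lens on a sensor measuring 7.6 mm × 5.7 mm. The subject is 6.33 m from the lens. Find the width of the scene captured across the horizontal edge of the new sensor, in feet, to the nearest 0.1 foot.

The focal length stays 2.55 mm; the relevant sensor dimension is now w = 7.6 mm. Object distance dₒ = 6.33 m = 6330 mm.
Thin-lens field width W = w·(dₒ − f)/f = 7.6 × (6330 − 2.55)/2.55 ≈ 18858.282 mm = 18858.282/304.8 ft = 61.871 ft.

61.9 ft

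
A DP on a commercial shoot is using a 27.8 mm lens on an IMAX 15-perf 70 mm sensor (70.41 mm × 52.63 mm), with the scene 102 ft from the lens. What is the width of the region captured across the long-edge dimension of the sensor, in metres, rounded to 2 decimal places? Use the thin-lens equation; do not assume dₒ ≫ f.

78.67 m

dₒ: 102 ft × 304.8 mm/ft = 31089.60 mm.
Similar triangles through the lens centre give W/dₒ = w/dᵢ; with 1/f = 1/dₒ + 1/dᵢ this gives W = w·(dₒ − f)/f.
W = 70.41 mm × (31089.6 − 27.8) / 27.8 = 70.41 × 1117.3309 ≈ 78671.269 mm = 78.6713 m.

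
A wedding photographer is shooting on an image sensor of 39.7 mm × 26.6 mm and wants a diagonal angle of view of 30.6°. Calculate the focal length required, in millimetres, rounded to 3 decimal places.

87.341 mm

Sensor diagonal = √(39.7² + 26.6²) = √2283.6500 ≈ 47.7876 mm.
From α = 2·arctan(d/2f) we get f = d / (2·tan(α/2)).
With d = 47.7876 mm and α/2 = 15.3°, tan(α/2) ≈ 0.27357, so f ≈ 47.7876 / 0.54714 ≈ 87.3409 mm.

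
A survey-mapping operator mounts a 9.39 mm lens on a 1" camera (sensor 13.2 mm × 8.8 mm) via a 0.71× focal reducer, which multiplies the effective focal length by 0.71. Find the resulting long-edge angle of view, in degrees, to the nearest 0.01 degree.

89.42°

Effective focal length f = 9.39 × 0.71 = 6.6669 mm.
α = 2·arctan(13.2 / (2 × 6.6669)) = 2·arctan(0.98997) ≈ 89.4222°.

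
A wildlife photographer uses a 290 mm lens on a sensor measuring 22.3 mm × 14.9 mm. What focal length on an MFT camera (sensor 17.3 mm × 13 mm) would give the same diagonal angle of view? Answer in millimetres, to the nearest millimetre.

234 mm

Sensor diagonal = √(22.3² + 14.9²) = √719.3000 ≈ 26.8198 mm.
Sensor diagonal = √(17.3² + 13²) = √468.2900 ≈ 21.6400 mm.
Equal angle of view means equal diagonal/f ratio, so f₂ = f₁ · (diagonal₂/diagonal₁) = 290 × 21.6400/26.8198.
f₂ = 290 × 0.80687 ≈ 233.992 mm.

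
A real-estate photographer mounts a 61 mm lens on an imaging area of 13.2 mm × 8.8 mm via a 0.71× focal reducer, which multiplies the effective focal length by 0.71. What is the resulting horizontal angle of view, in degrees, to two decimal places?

17.33°

Effective focal length f = 61 × 0.71 = 43.31 mm.
α = 2·arctan(13.2 / (2 × 43.31)) = 2·arctan(0.15239) ≈ 17.3293°.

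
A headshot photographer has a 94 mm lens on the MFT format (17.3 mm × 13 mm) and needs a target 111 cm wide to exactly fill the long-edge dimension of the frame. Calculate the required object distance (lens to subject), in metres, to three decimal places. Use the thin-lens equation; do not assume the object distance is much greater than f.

6.125 m

W: 111 cm = 1110 mm.
Magnification m = w/W = dᵢ/dₒ; combined with 1/f = 1/dₒ + 1/dᵢ this gives dₒ = f·(1 + W/w).
dₒ = 94 mm × (1 + 1110/17.3) = 94 × 65.1618 ≈ 6125.214 mm = 6.12521 m.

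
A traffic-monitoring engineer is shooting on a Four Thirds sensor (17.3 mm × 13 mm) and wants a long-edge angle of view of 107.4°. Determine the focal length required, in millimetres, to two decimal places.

6.35 mm

From α = 2·arctan(w/2f) we get f = w / (2·tan(α/2)).
With w = 17.3 mm and α/2 = 53.7°, tan(α/2) ≈ 1.36134, so f ≈ 17.3 / 2.72267 ≈ 6.3541 mm.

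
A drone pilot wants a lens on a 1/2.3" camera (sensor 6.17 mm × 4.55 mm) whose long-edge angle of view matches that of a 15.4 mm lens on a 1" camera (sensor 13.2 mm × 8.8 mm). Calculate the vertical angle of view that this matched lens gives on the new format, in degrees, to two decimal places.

Equal long-edge AOV ⇒ f₂ = f₁ · 6.17/13.2 = 15.4 × 0.46742 ≈ 7.1983 mm.
Vertical AOV on the new format = 2·arctan(4.55 / (2 × 7.1983)) = 2·arctan(0.31605) ≈ 35.0778°.

35.08°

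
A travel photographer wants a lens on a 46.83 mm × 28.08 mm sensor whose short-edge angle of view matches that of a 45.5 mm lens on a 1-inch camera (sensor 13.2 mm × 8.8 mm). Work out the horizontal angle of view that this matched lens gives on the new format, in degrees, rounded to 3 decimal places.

Equal short-edge AOV ⇒ f₂ = f₁ · 28.08/8.8 = 45.5 × 3.19091 ≈ 145.1864 mm.
Horizontal AOV on the new format = 2·arctan(46.83 / (2 × 145.1864)) = 2·arctan(0.16128) ≈ 18.3230°.

18.323°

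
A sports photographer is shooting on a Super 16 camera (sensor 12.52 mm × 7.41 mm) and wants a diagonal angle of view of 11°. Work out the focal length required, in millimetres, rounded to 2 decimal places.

Sensor diagonal = √(12.52² + 7.41²) = √211.6585 ≈ 14.5485 mm.
From α = 2·arctan(d/2f) we get f = d / (2·tan(α/2)).
With d = 14.5485 mm and α/2 = 5.5°, tan(α/2) ≈ 0.09629, so f ≈ 14.5485 / 0.19258 ≈ 75.5459 mm.

75.55 mm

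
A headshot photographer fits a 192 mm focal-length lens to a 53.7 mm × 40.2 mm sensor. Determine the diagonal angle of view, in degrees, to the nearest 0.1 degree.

19.8°

Sensor diagonal = √(53.7² + 40.2²) = √4499.7300 ≈ 67.0800 mm.
Angle of view α = 2·arctan(d/2f) with d = 67.0800 mm and f = 192 mm.
d/2f = 0.17469; arctan(0.17469) ≈ 9.9089°, so α ≈ 19.8178°.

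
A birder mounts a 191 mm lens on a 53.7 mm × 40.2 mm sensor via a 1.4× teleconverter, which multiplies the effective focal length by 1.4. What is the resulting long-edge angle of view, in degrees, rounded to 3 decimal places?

11.468°

Effective focal length f = 191 × 1.4 = 267.4 mm.
α = 2·arctan(53.7 / (2 × 267.4)) = 2·arctan(0.10041) ≈ 11.4679°.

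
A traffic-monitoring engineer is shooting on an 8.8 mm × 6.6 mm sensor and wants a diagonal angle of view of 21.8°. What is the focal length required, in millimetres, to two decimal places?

28.56 mm

Sensor diagonal = √(8.8² + 6.6²) = √121.0000 ≈ 11.0000 mm.
From α = 2·arctan(d/2f) we get f = d / (2·tan(α/2)).
With d = 11.0000 mm and α/2 = 10.9°, tan(α/2) ≈ 0.19257, so f ≈ 11.0000 / 0.38514 ≈ 28.5611 mm.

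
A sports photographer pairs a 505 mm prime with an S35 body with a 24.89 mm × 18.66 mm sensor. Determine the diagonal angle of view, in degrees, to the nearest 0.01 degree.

Sensor diagonal = √(24.89² + 18.66²) = √967.7077 ≈ 31.1080 mm.
Angle of view α = 2·arctan(d/2f) with d = 31.1080 mm and f = 505 mm.
d/2f = 0.03080; arctan(0.03080) ≈ 1.7642°, so α ≈ 3.5283°.

3.53°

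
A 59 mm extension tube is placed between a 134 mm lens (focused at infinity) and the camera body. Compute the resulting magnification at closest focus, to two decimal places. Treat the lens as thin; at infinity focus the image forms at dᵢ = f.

The tube moves the image plane from f to f + e, so dᵢ = 134 + 59 = 193 mm. Focus is achieved when 1/f = 1/dₒ + 1/dᵢ, giving dₒ = 1/(1/f − 1/(f+e)).
Magnification m = dᵢ/dₒ = (f+e)·(1/f − 1/(f+e)) = e/f = 59/134 ≈ 0.4403.

0.44×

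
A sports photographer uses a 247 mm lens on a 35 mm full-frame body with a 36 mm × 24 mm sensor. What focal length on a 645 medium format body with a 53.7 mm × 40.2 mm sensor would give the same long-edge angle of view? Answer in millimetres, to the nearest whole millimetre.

Equal angle of view means equal width/f ratio, so f₂ = f₁ · (width₂/width₁) = 247 × 53.7/36.
f₂ = 247 × 1.49167 ≈ 368.442 mm.

368 mm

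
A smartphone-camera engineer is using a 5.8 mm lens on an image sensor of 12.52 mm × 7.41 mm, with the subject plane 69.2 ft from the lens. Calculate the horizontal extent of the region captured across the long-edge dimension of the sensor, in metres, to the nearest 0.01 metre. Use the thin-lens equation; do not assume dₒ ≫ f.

dₒ: 69.2 ft × 304.8 mm/ft = 21092.16 mm.
Similar triangles through the lens centre give W/dₒ = w/dᵢ; with 1/f = 1/dₒ + 1/dᵢ this gives W = w·(dₒ − f)/f.
W = 12.52 mm × (21092.2 − 5.8) / 5.8 = 12.52 × 3635.5792 ≈ 45517.452 mm = 45.5175 m.

45.52 m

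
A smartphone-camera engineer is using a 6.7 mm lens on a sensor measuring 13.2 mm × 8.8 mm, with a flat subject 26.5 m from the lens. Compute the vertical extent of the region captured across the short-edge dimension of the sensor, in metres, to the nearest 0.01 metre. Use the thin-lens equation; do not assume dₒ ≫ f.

dₒ: 26.5 m = 26500 mm.
Similar triangles through the lens centre give W/dₒ = h/dᵢ; with 1/f = 1/dₒ + 1/dᵢ this gives W = h·(dₒ − f)/f.
W = 8.8 mm × (26500 − 6.7) / 6.7 = 8.8 × 3954.2239 ≈ 34797.170 mm = 34.7972 m.

34.80 m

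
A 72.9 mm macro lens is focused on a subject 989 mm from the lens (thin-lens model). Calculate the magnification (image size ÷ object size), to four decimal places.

Thin lens: 1/f = 1/dₒ + 1/dᵢ → 1/dᵢ = 1/72.9 − 1/989 = 0.0127063 mm⁻¹, so dᵢ ≈ 78.7011 mm.
Magnification m = dᵢ/dₒ = 78.7011/989 ≈ 0.07958.

0.0796×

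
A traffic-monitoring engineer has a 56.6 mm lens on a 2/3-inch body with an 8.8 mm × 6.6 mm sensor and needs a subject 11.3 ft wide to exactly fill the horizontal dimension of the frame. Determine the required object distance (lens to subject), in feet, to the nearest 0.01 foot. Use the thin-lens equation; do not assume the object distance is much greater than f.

72.87 ft

W: 11.3 ft × 304.8 mm/ft = 3444.24 mm.
Magnification m = w/W = dᵢ/dₒ; combined with 1/f = 1/dₒ + 1/dᵢ this gives dₒ = f·(1 + W/w).
dₒ = 56.6 mm × (1 + 3444.24/8.8) = 56.6 × 392.3909 ≈ 22209.325 mm = 22209.325/304.8 ft = 72.8652 ft.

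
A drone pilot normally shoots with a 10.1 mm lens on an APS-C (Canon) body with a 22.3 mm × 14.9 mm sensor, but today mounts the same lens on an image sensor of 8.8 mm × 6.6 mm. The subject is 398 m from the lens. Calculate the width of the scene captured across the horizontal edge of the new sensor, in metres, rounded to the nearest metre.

347 m

The focal length stays 10.1 mm; the relevant sensor dimension is now w = 8.8 mm. Object distance dₒ = 398 m = 398000 mm.
Thin-lens field width W = w·(dₒ − f)/f = 8.8 × (398000 − 10.1)/10.1 ≈ 346763.477 mm = 346.763 m.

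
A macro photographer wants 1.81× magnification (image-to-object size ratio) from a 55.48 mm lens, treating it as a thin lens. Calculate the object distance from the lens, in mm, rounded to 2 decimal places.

With m = dᵢ/dₒ and 1/f = 1/dₒ + 1/dᵢ, substituting dᵢ = m·dₒ gives 1/f = (1 + 1/m)/dₒ, hence dₒ = f·(1 + 1/m).
dₒ = 55.48 × (1 + 1/1.81) = 55.48 × 1.55249 ≈ 86.132 mm.

86.13 mm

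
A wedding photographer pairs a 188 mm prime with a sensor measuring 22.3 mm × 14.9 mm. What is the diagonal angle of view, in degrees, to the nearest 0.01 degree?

8.16°

Sensor diagonal = √(22.3² + 14.9²) = √719.3000 ≈ 26.8198 mm.
Angle of view α = 2·arctan(d/2f) with d = 26.8198 mm and f = 188 mm.
d/2f = 0.07133; arctan(0.07133) ≈ 4.0800°, so α ≈ 8.1599°.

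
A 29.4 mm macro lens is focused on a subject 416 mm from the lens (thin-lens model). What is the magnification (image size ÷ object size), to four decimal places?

Thin lens: 1/f = 1/dₒ + 1/dᵢ → 1/dᵢ = 1/29.4 − 1/416 = 0.0316098 mm⁻¹, so dᵢ ≈ 31.6358 mm.
Magnification m = dᵢ/dₒ = 31.6358/416 ≈ 0.07605.

0.0760×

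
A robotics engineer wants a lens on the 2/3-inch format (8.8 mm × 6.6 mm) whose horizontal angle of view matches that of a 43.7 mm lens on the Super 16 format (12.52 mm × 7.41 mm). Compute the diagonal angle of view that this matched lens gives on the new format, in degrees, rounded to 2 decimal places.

20.30°

Equal horizontal AOV ⇒ f₂ = f₁ · 8.8/12.52 = 43.7 × 0.70288 ≈ 30.7157 mm.
Sensor diagonal = √(8.8² + 6.6²) = √121.0000 ≈ 11.0000 mm.
Diagonal AOV on the new format = 2·arctan(11.0000 / (2 × 30.7157)) = 2·arctan(0.17906) ≈ 20.3038°.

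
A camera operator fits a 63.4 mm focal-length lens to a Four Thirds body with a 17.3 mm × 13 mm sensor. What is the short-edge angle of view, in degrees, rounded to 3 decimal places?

11.707°

Angle of view α = 2·arctan(h/2f) with h = 13 mm and f = 63.4 mm.
h/2f = 0.10252; arctan(0.10252) ≈ 5.8537°, so α ≈ 11.7074°.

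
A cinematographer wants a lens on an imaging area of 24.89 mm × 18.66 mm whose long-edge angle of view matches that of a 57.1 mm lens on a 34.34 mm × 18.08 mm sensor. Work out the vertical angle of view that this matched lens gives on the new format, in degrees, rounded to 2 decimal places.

Equal long-edge AOV ⇒ f₂ = f₁ · 24.89/34.34 = 57.1 × 0.72481 ≈ 41.3867 mm.
Vertical AOV on the new format = 2·arctan(18.66 / (2 × 41.3867)) = 2·arctan(0.22543) ≈ 25.4082°.

25.41°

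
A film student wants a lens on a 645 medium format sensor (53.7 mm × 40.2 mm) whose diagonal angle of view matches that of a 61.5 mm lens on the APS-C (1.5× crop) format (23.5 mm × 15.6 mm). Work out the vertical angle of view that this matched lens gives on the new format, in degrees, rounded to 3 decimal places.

15.650°

Sensor diagonal = √(23.5² + 15.6²) = √795.6100 ≈ 28.2066 mm.
Sensor diagonal = √(53.7² + 40.2²) = √4499.7300 ≈ 67.0800 mm.
Equal diagonal AOV ⇒ f₂ = f₁ · 67.0800/28.2066 = 61.5 × 2.37817 ≈ 146.2575 mm.
Vertical AOV on the new format = 2·arctan(40.2 / (2 × 146.2575)) = 2·arctan(0.13743) ≈ 15.6501°.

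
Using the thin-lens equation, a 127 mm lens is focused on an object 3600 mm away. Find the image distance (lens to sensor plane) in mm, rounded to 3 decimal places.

131.644 mm

1/dᵢ = 1/f − 1/dₒ = 1/127 − 1/3600 = 0.0075962 mm⁻¹.
dᵢ = 1/0.0075962 ≈ 131.6441 mm.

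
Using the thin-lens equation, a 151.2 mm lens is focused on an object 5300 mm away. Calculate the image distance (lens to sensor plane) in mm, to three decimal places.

155.640 mm

1/dᵢ = 1/f − 1/dₒ = 1/151.2 − 1/5300 = 0.0064251 mm⁻¹.
dᵢ = 1/0.0064251 ≈ 155.6401 mm.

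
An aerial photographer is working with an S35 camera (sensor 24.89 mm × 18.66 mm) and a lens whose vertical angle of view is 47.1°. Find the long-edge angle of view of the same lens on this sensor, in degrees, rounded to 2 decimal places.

60.34°

From the vertical AOV: f = 18.66 / (2·tan(23.55°)) = 18.66 / 0.87170 ≈ 21.4064 mm.
Long-edge AOV = 2·arctan(24.89 / (2 × 21.4064)) = 2·arctan(0.58137) ≈ 60.3447°.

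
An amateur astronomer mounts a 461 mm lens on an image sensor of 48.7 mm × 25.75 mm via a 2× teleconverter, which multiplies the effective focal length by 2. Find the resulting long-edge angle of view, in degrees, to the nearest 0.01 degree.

3.03°

Effective focal length f = 461 × 2 = 922 mm.
α = 2·arctan(48.7 / (2 × 922)) = 2·arctan(0.02641) ≈ 3.0257°.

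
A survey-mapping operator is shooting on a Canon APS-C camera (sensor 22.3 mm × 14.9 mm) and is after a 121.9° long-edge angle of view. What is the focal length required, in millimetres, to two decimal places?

From α = 2·arctan(w/2f) we get f = w / (2·tan(α/2)).
With w = 22.3 mm and α/2 = 60.95°, tan(α/2) ≈ 1.80034, so f ≈ 22.3 / 3.60068 ≈ 6.1933 mm.

6.19 mm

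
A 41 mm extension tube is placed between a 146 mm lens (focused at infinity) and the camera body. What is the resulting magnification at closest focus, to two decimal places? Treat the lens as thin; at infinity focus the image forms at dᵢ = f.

0.28×

The tube moves the image plane from f to f + e, so dᵢ = 146 + 41 = 187 mm. Focus is achieved when 1/f = 1/dₒ + 1/dᵢ, giving dₒ = 1/(1/f − 1/(f+e)).
Magnification m = dᵢ/dₒ = (f+e)·(1/f − 1/(f+e)) = e/f = 41/146 ≈ 0.2808.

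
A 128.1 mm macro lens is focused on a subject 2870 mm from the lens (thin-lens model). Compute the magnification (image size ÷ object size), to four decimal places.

0.0467×

Thin lens: 1/f = 1/dₒ + 1/dᵢ → 1/dᵢ = 1/128.1 − 1/2870 = 0.0074580 mm⁻¹, so dᵢ ≈ 134.0848 mm.
Magnification m = dᵢ/dₒ = 134.0848/2870 ≈ 0.04672.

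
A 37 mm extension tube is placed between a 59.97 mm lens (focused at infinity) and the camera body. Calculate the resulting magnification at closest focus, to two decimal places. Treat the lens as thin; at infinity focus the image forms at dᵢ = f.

0.62×

The tube moves the image plane from f to f + e, so dᵢ = 59.97 + 37 = 96.97 mm. Focus is achieved when 1/f = 1/dₒ + 1/dᵢ, giving dₒ = 1/(1/f − 1/(f+e)).
Magnification m = dᵢ/dₒ = (f+e)·(1/f − 1/(f+e)) = e/f = 37/59.97 ≈ 0.6170.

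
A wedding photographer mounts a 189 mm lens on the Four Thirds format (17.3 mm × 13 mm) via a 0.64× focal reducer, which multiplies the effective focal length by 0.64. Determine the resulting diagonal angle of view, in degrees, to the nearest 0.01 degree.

Effective focal length f = 189 × 0.64 = 120.96 mm.
Sensor diagonal = √(17.3² + 13²) = √468.2900 ≈ 21.6400 mm.
α = 2·arctan(21.640 / (2 × 120.96)) = 2·arctan(0.08945) ≈ 10.2231°.

10.22°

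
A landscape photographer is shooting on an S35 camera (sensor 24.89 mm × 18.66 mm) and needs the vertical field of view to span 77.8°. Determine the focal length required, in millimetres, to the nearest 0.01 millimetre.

11.56 mm

From α = 2·arctan(h/2f) we get f = h / (2·tan(α/2)).
With h = 18.66 mm and α/2 = 38.9°, tan(α/2) ≈ 0.80690, so f ≈ 18.66 / 1.61380 ≈ 11.5628 mm.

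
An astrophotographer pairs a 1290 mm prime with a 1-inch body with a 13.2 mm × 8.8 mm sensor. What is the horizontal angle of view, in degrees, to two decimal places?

0.59°

Angle of view α = 2·arctan(w/2f) with w = 13.2 mm and f = 1290 mm.
w/2f = 0.00512; arctan(0.00512) ≈ 0.2931°, so α ≈ 0.5863°.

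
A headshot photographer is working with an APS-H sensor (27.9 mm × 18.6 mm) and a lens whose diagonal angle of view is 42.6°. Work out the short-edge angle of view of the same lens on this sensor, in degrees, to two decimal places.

24.41°

Sensor diagonal = √(27.9² + 18.6²) = √1124.3700 ≈ 33.5316 mm.
From the diagonal AOV: f = 33.5316 / (2·tan(21.3°)) = 33.5316 / 0.77977 ≈ 43.0021 mm.
Short-edge AOV = 2·arctan(18.6 / (2 × 43.0021)) = 2·arctan(0.21627) ≈ 24.4067°.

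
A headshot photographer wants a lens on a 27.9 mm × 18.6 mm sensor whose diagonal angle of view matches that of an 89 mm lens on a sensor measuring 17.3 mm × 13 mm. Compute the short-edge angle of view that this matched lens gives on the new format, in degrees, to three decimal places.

7.716°

Sensor diagonal = √(17.3² + 13²) = √468.2900 ≈ 21.6400 mm.
Sensor diagonal = √(27.9² + 18.6²) = √1124.3700 ≈ 33.5316 mm.
Equal diagonal AOV ⇒ f₂ = f₁ · 33.5316/21.6400 = 89 × 1.54952 ≈ 137.9073 mm.
Short-edge AOV on the new format = 2·arctan(18.6 / (2 × 137.9073)) = 2·arctan(0.06744) ≈ 7.7160°.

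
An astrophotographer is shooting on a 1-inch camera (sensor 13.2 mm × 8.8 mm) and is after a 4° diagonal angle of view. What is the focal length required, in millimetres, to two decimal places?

227.15 mm

Sensor diagonal = √(13.2² + 8.8²) = √251.6800 ≈ 15.8644 mm.
From α = 2·arctan(d/2f) we get f = d / (2·tan(α/2)).
With d = 15.8644 mm and α/2 = 2°, tan(α/2) ≈ 0.03492, so f ≈ 15.8644 / 0.06984 ≈ 227.1489 mm.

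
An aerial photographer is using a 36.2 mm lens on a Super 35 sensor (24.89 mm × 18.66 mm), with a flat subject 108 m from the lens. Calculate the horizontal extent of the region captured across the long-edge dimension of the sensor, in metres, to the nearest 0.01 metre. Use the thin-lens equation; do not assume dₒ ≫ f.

dₒ: 108 m = 108000 mm.
Similar triangles through the lens centre give W/dₒ = w/dᵢ; with 1/f = 1/dₒ + 1/dᵢ this gives W = w·(dₒ − f)/f.
W = 24.89 mm × (108000 − 36.2) / 36.2 = 24.89 × 2982.4254 ≈ 74232.569 mm = 74.2326 m.

74.23 m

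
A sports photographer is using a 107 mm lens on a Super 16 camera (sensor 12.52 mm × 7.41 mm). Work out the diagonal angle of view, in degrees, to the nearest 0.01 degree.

7.78°

Sensor diagonal = √(12.52² + 7.41²) = √211.6585 ≈ 14.5485 mm.
Angle of view α = 2·arctan(d/2f) with d = 14.5485 mm and f = 107 mm.
d/2f = 0.06798; arctan(0.06798) ≈ 3.8892°, so α ≈ 7.7784°.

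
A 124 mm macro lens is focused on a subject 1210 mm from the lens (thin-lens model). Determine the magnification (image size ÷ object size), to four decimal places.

0.1142×

Thin lens: 1/f = 1/dₒ + 1/dᵢ → 1/dᵢ = 1/124 − 1/1210 = 0.0072381 mm⁻¹, so dᵢ ≈ 138.1584 mm.
Magnification m = dᵢ/dₒ = 138.1584/1210 ≈ 0.11418.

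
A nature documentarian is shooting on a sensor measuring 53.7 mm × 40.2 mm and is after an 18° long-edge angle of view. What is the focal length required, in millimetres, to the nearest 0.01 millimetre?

From α = 2·arctan(w/2f) we get f = w / (2·tan(α/2)).
With w = 53.7 mm and α/2 = 9°, tan(α/2) ≈ 0.15838, so f ≈ 53.7 / 0.31677 ≈ 169.5242 mm.

169.52 mm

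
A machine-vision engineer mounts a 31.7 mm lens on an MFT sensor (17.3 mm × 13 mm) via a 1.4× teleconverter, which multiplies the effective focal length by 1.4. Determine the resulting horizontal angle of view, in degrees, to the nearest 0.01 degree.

22.06°

Effective focal length f = 31.7 × 1.4 = 44.38 mm.
α = 2·arctan(17.3 / (2 × 44.38)) = 2·arctan(0.19491) ≈ 22.0582°.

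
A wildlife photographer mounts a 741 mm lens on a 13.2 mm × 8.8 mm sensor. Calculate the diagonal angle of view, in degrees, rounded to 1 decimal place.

1.2°

Sensor diagonal = √(13.2² + 8.8²) = √251.6800 ≈ 15.8644 mm.
Angle of view α = 2·arctan(d/2f) with d = 15.8644 mm and f = 741 mm.
d/2f = 0.01070; arctan(0.01070) ≈ 0.6133°, so α ≈ 1.2266°.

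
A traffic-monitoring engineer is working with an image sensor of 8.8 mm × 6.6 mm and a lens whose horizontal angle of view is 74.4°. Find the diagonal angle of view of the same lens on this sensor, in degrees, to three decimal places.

86.990°

From the horizontal AOV: f = 8.8 / (2·tan(37.2°)) = 8.8 / 1.51808 ≈ 5.7968 mm.
Sensor diagonal = √(8.8² + 6.6²) = √121.0000 ≈ 11.0000 mm.
Diagonal AOV = 2·arctan(11.0000 / (2 × 5.7968)) = 2·arctan(0.94880) ≈ 86.9902°.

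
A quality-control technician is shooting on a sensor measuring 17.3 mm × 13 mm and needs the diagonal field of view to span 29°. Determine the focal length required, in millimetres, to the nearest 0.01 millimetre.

41.84 mm

Sensor diagonal = √(17.3² + 13²) = √468.2900 ≈ 21.6400 mm.
From α = 2·arctan(d/2f) we get f = d / (2·tan(α/2)).
With d = 21.6400 mm and α/2 = 14.5°, tan(α/2) ≈ 0.25862, so f ≈ 21.6400 / 0.51724 ≈ 41.8379 mm.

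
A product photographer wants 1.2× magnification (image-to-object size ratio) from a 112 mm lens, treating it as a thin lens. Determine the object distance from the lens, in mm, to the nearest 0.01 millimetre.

205.33 mm

With m = dᵢ/dₒ and 1/f = 1/dₒ + 1/dᵢ, substituting dᵢ = m·dₒ gives 1/f = (1 + 1/m)/dₒ, hence dₒ = f·(1 + 1/m).
dₒ = 112 × (1 + 1/1.2) = 112 × 1.83333 ≈ 205.333 mm.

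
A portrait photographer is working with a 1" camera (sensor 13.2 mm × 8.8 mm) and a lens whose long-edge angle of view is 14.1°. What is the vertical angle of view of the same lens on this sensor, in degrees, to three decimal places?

From the long-edge AOV: f = 13.2 / (2·tan(7.05°)) = 13.2 / 0.24734 ≈ 53.3676 mm.
Vertical AOV = 2·arctan(8.8 / (2 × 53.3676)) = 2·arctan(0.08245) ≈ 9.4264°.

9.426°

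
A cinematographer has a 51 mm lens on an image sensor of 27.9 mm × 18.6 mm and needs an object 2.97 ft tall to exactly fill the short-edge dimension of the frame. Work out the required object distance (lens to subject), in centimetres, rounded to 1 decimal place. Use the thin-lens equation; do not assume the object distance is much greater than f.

253.3 cm

W: 2.97 ft × 304.8 mm/ft = 905.26 mm.
Magnification m = h/W = dᵢ/dₒ; combined with 1/f = 1/dₒ + 1/dᵢ this gives dₒ = f·(1 + W/h).
dₒ = 51 mm × (1 + 905.256/18.6) = 51 × 49.6697 ≈ 2533.153 mm = 253.315 cm.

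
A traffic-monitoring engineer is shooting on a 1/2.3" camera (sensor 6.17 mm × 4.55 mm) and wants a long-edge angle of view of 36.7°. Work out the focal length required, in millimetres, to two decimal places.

From α = 2·arctan(w/2f) we get f = w / (2·tan(α/2)).
With w = 6.17 mm and α/2 = 18.35°, tan(α/2) ≈ 0.33169, so f ≈ 6.17 / 0.66337 ≈ 9.3009 mm.

9.30 mm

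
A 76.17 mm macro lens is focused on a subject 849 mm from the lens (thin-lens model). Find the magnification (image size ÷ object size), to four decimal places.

Thin lens: 1/f = 1/dₒ + 1/dᵢ → 1/dᵢ = 1/76.17 − 1/849 = 0.0119507 mm⁻¹, so dᵢ ≈ 83.6773 mm.
Magnification m = dᵢ/dₒ = 83.6773/849 ≈ 0.09856.

0.0986×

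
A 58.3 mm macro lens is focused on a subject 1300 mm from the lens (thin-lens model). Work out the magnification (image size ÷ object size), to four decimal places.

Thin lens: 1/f = 1/dₒ + 1/dᵢ → 1/dᵢ = 1/58.3 − 1/1300 = 0.0163834 mm⁻¹, so dᵢ ≈ 61.0373 mm.
Magnification m = dᵢ/dₒ = 61.0373/1300 ≈ 0.04695.

0.0470×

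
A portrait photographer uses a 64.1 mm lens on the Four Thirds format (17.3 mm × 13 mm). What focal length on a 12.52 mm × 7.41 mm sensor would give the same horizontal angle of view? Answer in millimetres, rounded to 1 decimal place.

46.4 mm

Equal angle of view means equal width/f ratio, so f₂ = f₁ · (width₂/width₁) = 64.1 × 12.52/17.3.
f₂ = 64.1 × 0.72370 ≈ 46.389 mm.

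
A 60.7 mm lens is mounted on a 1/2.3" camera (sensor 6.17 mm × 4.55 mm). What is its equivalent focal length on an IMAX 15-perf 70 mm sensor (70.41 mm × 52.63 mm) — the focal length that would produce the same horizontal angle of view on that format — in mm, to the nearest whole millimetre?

693 mm

Equal angle of view means equal width/f ratio, so f₂ = f₁ · (width₂/width₁) = 60.7 × 70.41/6.17.
f₂ = 60.7 × 11.41167 ≈ 692.688 mm.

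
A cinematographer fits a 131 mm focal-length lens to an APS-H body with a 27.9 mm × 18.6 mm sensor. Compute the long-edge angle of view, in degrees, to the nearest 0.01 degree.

12.16°

Angle of view α = 2·arctan(w/2f) with w = 27.9 mm and f = 131 mm.
w/2f = 0.10649; arctan(0.10649) ≈ 6.0784°, so α ≈ 12.1569°.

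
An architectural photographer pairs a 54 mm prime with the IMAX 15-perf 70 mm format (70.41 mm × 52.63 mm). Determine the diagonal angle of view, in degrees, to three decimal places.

78.287°

Sensor diagonal = √(70.41² + 52.63²) = √7727.4850 ≈ 87.9061 mm.
Angle of view α = 2·arctan(d/2f) with d = 87.9061 mm and f = 54 mm.
d/2f = 0.81395; arctan(0.81395) ≈ 39.1437°, so α ≈ 78.2874°.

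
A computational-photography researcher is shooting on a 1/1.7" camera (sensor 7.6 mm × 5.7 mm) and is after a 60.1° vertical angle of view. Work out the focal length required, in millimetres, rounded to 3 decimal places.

From α = 2·arctan(h/2f) we get f = h / (2·tan(α/2)).
With h = 5.7 mm and α/2 = 30.05°, tan(α/2) ≈ 0.57851, so f ≈ 5.7 / 1.15703 ≈ 4.9264 mm.

4.926 mm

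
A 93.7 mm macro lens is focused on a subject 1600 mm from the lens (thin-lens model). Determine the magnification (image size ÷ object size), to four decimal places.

Thin lens: 1/f = 1/dₒ + 1/dᵢ → 1/dᵢ = 1/93.7 − 1/1600 = 0.0100474 mm⁻¹, so dᵢ ≈ 99.5286 mm.
Magnification m = dᵢ/dₒ = 99.5286/1600 ≈ 0.06221.

0.0622×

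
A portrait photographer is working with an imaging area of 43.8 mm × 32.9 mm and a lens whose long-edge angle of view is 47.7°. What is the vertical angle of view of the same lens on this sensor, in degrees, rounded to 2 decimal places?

36.74°

From the long-edge AOV: f = 43.8 / (2·tan(23.85°)) = 43.8 / 0.88419 ≈ 49.5368 mm.
Vertical AOV = 2·arctan(32.9 / (2 × 49.5368)) = 2·arctan(0.33208) ≈ 36.7402°.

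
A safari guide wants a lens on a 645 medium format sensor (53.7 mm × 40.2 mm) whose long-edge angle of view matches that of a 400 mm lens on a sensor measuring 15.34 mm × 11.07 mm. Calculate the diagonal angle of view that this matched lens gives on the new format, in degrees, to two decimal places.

Equal long-edge AOV ⇒ f₂ = f₁ · 53.7/15.34 = 400 × 3.50065 ≈ 1400.2608 mm.
Sensor diagonal = √(53.7² + 40.2²) = √4499.7300 ≈ 67.0800 mm.
Diagonal AOV on the new format = 2·arctan(67.0800 / (2 × 1400.2608)) = 2·arctan(0.02395) ≈ 2.7443°.

2.74°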